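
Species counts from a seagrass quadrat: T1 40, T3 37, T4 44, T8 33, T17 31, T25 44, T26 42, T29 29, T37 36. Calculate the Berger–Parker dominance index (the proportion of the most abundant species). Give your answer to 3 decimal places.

0.131

Total N = 40+37+44+33+31+44+42+29+36 = 336, so the proportions are 0.11905, 0.11012, 0.13095, 0.09821, 0.09226, 0.13095, 0.125, 0.08631, 0.10714 (working shown to 5 dp, full precision carried).
The largest proportion is 0.13095, i.e. d = 0.131 to 3 decimal places.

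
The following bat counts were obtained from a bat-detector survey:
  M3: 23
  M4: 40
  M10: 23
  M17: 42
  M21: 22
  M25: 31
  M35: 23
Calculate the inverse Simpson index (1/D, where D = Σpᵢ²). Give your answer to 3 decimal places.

Total N = 23+40+23+42+22+31+23 = 204, so the proportions are 0.1127451, 0.1960784, 0.1127451, 0.2058824, 0.1078431, 0.1519608, 0.1127451 (working shown to 7 dp, full precision carried).
D = 0.1127451² + 0.1960784² + 0.1127451² + 0.2058824² + 0.1078431² + 0.1519608² + 0.1127451² = 0.0127115 + 0.0384468 + 0.0127115 + 0.0423875 + 0.0116301 + 0.0230921 + 0.0127115 = 0.1536909.
So 1/D = 6.50657, i.e. 6.507 to 3 decimal places.

6.507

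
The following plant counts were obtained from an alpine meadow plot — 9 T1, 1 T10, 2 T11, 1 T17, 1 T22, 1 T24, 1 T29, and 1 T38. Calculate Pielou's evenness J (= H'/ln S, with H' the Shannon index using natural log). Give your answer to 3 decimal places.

Total N = 9+1+2+1+1+1+1+1 = 17, so the proportions are 0.52941, 0.05882, 0.11765, 0.05882, 0.05882, 0.05882, 0.05882, 0.05882 (working shown to 5 dp, full precision carried).
H' = −Σ pᵢ ln pᵢ = −((-0.33670) + (-0.16666) + (-0.25177) + (-0.16666) + (-0.16666) + (-0.16666) + (-0.16666) + (-0.16666)) = 1.58843.
With S = 8 species, ln S = 2.07944, so J = 1.58843/2.07944 = 0.76387, i.e. 0.764 to 3 decimal places.

0.764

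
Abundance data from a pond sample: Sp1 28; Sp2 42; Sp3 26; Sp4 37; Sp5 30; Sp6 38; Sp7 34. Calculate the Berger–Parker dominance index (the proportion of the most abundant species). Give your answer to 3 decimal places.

0.179

Total N = 28+42+26+37+30+38+34 = 235, so the proportions are 0.11915, 0.17872, 0.11064, 0.15745, 0.12766, 0.1617, 0.14468 (working shown to 5 dp, full precision carried).
The largest proportion is 0.17872, i.e. d = 0.179 to 3 decimal places.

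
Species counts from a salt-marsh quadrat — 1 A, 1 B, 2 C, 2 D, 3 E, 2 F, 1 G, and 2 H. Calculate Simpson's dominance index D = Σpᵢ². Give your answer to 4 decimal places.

0.1429

Total N = 1+1+2+2+3+2+1+2 = 14, so the proportions are 0.071429, 0.071429, 0.142857, 0.142857, 0.214286, 0.142857, 0.071429, 0.142857 (working shown to 6 dp, full precision carried).
D = 0.071429² + 0.071429² + 0.142857² + 0.142857² + 0.214286² + 0.142857² + 0.071429² + 0.142857² = 0.005102 + 0.005102 + 0.020408 + 0.020408 + 0.045918 + 0.020408 + 0.005102 + 0.020408 = 0.142857.
To 4 decimal places, D = 0.1429.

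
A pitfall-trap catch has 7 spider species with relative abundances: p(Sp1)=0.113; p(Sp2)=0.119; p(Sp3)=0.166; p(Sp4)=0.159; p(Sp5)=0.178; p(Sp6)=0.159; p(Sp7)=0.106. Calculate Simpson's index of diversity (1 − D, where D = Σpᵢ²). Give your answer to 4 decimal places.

0.8520

D = 0.113² + 0.119² + 0.166² + 0.159² + 0.178² + 0.159² + 0.106² = 0.012769 + 0.014161 + 0.027556 + 0.025281 + 0.031684 + 0.025281 + 0.011236 = 0.147968 (working shown to 6 dp, full precision carried).
So 1 − D = 0.852032, i.e. 0.8520 to 4 decimal places.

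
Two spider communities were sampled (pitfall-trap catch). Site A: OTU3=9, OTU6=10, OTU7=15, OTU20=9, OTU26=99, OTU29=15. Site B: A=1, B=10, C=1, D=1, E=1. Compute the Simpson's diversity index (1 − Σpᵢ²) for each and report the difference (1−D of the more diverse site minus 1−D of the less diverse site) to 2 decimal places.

Site A: N=157, proportions 0.0573, 0.0637, 0.0955, 0.0573, 0.6306, 0.0955, giving 1−D = 0.5735 (working shown to 4 dp, full precision carried).
Site B: N=14, proportions 0.0714, 0.7143, 0.0714, 0.0714, 0.0714, giving 1−D = 0.4694.
Difference = |0.5735 − 0.4694| = 0.1041, i.e. 0.10 to 2 decimal places.

0.10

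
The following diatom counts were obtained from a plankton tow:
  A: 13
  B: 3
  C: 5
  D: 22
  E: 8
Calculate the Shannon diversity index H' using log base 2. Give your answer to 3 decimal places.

Total N = 13+3+5+22+8 = 51, so the proportions are 0.2549, 0.05882, 0.09804, 0.43137, 0.15686 (working shown to 5 dp, full precision carried).
Each pᵢ log₂ pᵢ term: 0.2549×(-1.97199)=-0.50266, 0.05882×(-4.08746)=-0.24044, 0.09804×(-3.35050)=-0.32848, 0.43137×(-1.21299)=-0.52325, 0.15686×(-2.67243)=-0.41920.
Sum = -2.01404, so H' = 2.014.

2.014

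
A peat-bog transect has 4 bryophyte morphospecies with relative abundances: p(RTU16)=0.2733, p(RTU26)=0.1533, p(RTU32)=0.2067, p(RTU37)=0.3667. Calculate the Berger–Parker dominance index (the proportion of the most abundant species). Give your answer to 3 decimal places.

The largest proportion is 0.3667, i.e. d = 0.367 to 3 decimal places.

0.367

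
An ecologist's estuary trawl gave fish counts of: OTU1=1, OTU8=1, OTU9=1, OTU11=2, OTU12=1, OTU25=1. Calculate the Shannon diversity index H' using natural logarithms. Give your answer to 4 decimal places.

1.7479

Total N = 1+1+1+2+1+1 = 7, so the proportions are 0.142857, 0.142857, 0.142857, 0.285714, 0.142857, 0.142857 (working shown to 6 dp, full precision carried).
Each pᵢ ln pᵢ term: 0.142857×(-1.945910)=-0.277987, 0.142857×(-1.945910)=-0.277987, 0.142857×(-1.945910)=-0.277987, 0.285714×(-1.252763)=-0.357932, 0.142857×(-1.945910)=-0.277987, 0.142857×(-1.945910)=-0.277987.
Sum = -1.747868, so H' = 1.7479.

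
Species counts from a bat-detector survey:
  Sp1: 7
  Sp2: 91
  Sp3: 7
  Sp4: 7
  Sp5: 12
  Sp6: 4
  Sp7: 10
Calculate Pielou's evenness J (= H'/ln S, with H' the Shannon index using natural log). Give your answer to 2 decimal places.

0.63

Total N = 7+91+7+7+12+4+10 = 138, so the proportions are 0.0507, 0.6594, 0.0507, 0.0507, 0.087, 0.029, 0.0725 (working shown to 4 dp, full precision carried).
H' = −Σ pᵢ ln pᵢ = −((-0.1512) + (-0.2746) + (-0.1512) + (-0.1512) + (-0.2124) + (-0.1026) + (-0.1902)) = 1.2335.
With S = 7 species, ln S = 1.9459, so J = 1.2335/1.9459 = 0.6339, i.e. 0.63 to 2 decimal places.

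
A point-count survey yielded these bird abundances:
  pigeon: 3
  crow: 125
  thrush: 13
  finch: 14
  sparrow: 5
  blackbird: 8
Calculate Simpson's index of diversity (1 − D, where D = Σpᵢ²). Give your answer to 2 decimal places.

0.43

Total N = 3+125+13+14+5+8 = 168, so the proportions are 0.0179, 0.744, 0.0774, 0.0833, 0.0298, 0.0476 (working shown to 4 dp, full precision carried).
D = 0.0179² + 0.744² + 0.0774² + 0.0833² + 0.0298² + 0.0476² = 0.0003 + 0.5536 + 0.0060 + 0.0069 + 0.0009 + 0.0023 = 0.5700.
So 1 − D = 0.4300, i.e. 0.43 to 2 decimal places.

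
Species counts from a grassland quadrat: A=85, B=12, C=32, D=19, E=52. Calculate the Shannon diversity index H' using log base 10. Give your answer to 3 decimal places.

0.608

Total N = 85+12+32+19+52 = 200, so the proportions are 0.425, 0.06, 0.16, 0.095, 0.26 (working shown to 5 dp, full precision carried).
Each pᵢ log₁₀ pᵢ term: 0.425×(-0.37161)=-0.15793, 0.06×(-1.22185)=-0.07331, 0.16×(-0.79588)=-0.12734, 0.095×(-1.02228)=-0.09712, 0.26×(-0.58503)=-0.15211.
Sum = -0.60781, so H' = 0.608.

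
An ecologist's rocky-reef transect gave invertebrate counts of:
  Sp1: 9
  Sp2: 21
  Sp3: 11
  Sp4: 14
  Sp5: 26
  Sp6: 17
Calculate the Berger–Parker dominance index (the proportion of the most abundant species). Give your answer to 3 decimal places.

Total N = 9+21+11+14+26+17 = 98, so the proportions are 0.09184, 0.21429, 0.11224, 0.14286, 0.26531, 0.17347 (working shown to 5 dp, full precision carried).
The largest proportion is 0.26531, i.e. d = 0.265 to 3 decimal places.

0.265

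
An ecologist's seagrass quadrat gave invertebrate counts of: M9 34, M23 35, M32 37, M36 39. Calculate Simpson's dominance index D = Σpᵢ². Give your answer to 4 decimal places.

Total N = 34+35+37+39 = 145, so the proportions are 0.234483, 0.241379, 0.255172, 0.268966 (working shown to 6 dp, full precision carried).
D = 0.234483² + 0.241379² + 0.255172² + 0.268966² = 0.054982 + 0.058264 + 0.065113 + 0.072342 = 0.250702.
To 4 decimal places, D = 0.2507.

0.2507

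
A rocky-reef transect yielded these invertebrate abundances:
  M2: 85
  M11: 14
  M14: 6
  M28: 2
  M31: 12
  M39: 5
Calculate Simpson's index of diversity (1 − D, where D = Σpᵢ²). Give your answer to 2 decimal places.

Total N = 85+14+6+2+12+5 = 124, so the proportions are 0.6855, 0.1129, 0.0484, 0.0161, 0.0968, 0.0403 (working shown to 4 dp, full precision carried).
D = 0.6855² + 0.1129² + 0.0484² + 0.0161² + 0.0968² + 0.0403² = 0.4699 + 0.0127 + 0.0023 + 0.0003 + 0.0094 + 0.0016 = 0.4962.
So 1 − D = 0.5038, i.e. 0.50 to 2 decimal places.

0.50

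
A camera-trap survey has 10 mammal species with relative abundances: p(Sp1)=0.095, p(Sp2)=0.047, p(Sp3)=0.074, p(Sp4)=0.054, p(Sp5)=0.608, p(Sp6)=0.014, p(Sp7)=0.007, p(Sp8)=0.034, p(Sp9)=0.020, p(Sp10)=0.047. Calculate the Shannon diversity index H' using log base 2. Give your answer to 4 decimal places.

Each pᵢ log₂ pᵢ term (working shown to 6 dp, full precision carried): 0.095×(-3.395929)=-0.322613, 0.047×(-4.411195)=-0.207326, 0.074×(-3.756331)=-0.277968, 0.054×(-4.210897)=-0.227388, 0.608×(-0.717857)=-0.436457, 0.014×(-6.158429)=-0.086218, 0.007×(-7.158429)=-0.050109, 0.034×(-4.878321)=-0.165863, 0.02×(-5.643856)=-0.112877, 0.047×(-4.411195)=-0.207326.
Sum = -2.094146, so H' = 2.0941.

2.0941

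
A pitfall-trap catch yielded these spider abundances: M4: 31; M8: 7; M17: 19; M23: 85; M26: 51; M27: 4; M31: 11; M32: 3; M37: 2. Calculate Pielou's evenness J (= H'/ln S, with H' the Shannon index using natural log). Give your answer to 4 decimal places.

Total N = 31+7+19+85+51+4+11+3+2 = 213, so the proportions are 0.14554, 0.032864, 0.089202, 0.399061, 0.239437, 0.018779, 0.051643, 0.014085, 0.00939 (working shown to 6 dp, full precision carried).
H' = −Σ pᵢ ln pᵢ = −((-0.280500) + (-0.112243) + (-0.215588) + (-0.366594) + (-0.342267) + (-0.074648) + (-0.153039) + (-0.060038) + (-0.043832)) = 1.648748.
With S = 9 species, ln S = 2.197225, so J = 1.648748/2.197225 = 0.750377, i.e. 0.7504 to 4 decimal places.

0.7504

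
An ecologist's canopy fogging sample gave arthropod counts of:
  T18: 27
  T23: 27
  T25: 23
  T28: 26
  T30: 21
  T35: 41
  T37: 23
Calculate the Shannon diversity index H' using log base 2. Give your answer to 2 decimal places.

2.77

Total N = 27+27+23+26+21+41+23 = 188, so the proportions are 0.1436, 0.1436, 0.1223, 0.1383, 0.1117, 0.2181, 0.1223 (working shown to 4 dp, full precision carried).
Each pᵢ log₂ pᵢ term: 0.1436×(-2.7997)=-0.4021, 0.1436×(-2.7997)=-0.4021, 0.1223×(-3.0310)=-0.3708, 0.1383×(-2.8541)=-0.3947, 0.1117×(-3.1623)=-0.3532, 0.2181×(-2.1970)=-0.4791, 0.1223×(-3.0310)=-0.3708.
Sum = -2.7729, so H' = 2.77.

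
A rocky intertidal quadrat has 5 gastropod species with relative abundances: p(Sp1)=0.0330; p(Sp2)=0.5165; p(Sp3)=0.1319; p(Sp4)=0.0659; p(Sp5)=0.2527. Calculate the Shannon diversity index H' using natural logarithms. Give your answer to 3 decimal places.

1.248

Each pᵢ ln pᵢ term (working shown to 5 dp, full precision carried): 0.033×(-3.41125)=-0.11257, 0.5165×(-0.66068)=-0.34124, 0.1319×(-2.02571)=-0.26719, 0.0659×(-2.71962)=-0.17922, 0.2527×(-1.37555)=-0.34760.
Sum = -1.24783, so H' = 1.248.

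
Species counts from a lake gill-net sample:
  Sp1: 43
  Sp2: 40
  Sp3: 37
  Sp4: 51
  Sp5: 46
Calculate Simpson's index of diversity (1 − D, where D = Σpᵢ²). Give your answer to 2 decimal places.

0.80

Total N = 43+40+37+51+46 = 217, so the proportions are 0.1982, 0.1843, 0.1705, 0.235, 0.212 (working shown to 4 dp, full precision carried).
D = 0.1982² + 0.1843² + 0.1705² + 0.235² + 0.212² = 0.0393 + 0.0340 + 0.0291 + 0.0552 + 0.0449 = 0.2025.
So 1 − D = 0.7975, i.e. 0.80 to 2 decimal places.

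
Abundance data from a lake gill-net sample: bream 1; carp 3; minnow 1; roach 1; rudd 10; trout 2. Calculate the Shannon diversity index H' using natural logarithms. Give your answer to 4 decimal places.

1.3510

Total N = 1+3+1+1+10+2 = 18, so the proportions are 0.055556, 0.166667, 0.055556, 0.055556, 0.555556, 0.111111 (working shown to 6 dp, full precision carried).
Each pᵢ ln pᵢ term: 0.055556×(-2.890372)=-0.160576, 0.166667×(-1.791759)=-0.298627, 0.055556×(-2.890372)=-0.160576, 0.055556×(-2.890372)=-0.160576, 0.555556×(-0.587787)=-0.326548, 0.111111×(-2.197225)=-0.244136.
Sum = -1.351039, so H' = 1.3510.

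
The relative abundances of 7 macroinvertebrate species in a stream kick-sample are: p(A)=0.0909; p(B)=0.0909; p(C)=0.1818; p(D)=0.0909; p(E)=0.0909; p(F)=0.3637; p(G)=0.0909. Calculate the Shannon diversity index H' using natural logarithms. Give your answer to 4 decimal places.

1.7677

Each pᵢ ln pᵢ term (working shown to 6 dp, full precision carried): 0.0909×(-2.397995)=-0.217978, 0.0909×(-2.397995)=-0.217978, 0.1818×(-1.704848)=-0.309941, 0.0909×(-2.397995)=-0.217978, 0.0909×(-2.397995)=-0.217978, 0.3637×(-1.011426)=-0.367856, 0.0909×(-2.397995)=-0.217978.
Sum = -1.767686, so H' = 1.7677.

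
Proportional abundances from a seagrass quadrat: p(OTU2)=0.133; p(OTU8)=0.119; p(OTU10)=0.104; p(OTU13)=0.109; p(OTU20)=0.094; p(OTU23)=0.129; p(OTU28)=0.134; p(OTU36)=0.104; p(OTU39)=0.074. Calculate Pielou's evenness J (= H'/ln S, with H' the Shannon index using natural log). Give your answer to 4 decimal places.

0.9933

H' = −Σ pᵢ ln pᵢ = −((-0.268315) + (-0.253307) + (-0.235390) + (-0.241588) + (-0.222259) + (-0.264185) + (-0.269329) + (-0.235390) + (-0.192673)) = 2.182436 (working shown to 6 dp, full precision carried).
With S = 9 species, ln S = 2.197225, so J = 2.182436/2.197225 = 0.993269, i.e. 0.9933 to 4 decimal places.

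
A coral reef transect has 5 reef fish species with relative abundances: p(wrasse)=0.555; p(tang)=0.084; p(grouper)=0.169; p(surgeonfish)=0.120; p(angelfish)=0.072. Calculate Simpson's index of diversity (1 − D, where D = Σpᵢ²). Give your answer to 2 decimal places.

0.64

D = 0.555² + 0.084² + 0.169² + 0.12² + 0.072² = 0.3080 + 0.0071 + 0.0286 + 0.0144 + 0.0052 = 0.3632 (working shown to 4 dp, full precision carried).
So 1 − D = 0.6368, i.e. 0.64 to 2 decimal places.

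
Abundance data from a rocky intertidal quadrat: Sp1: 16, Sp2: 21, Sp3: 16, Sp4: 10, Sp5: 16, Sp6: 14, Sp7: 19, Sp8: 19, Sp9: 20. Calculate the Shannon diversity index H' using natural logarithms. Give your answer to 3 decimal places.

2.178

Total N = 16+21+16+10+16+14+19+19+20 = 151, so the proportions are 0.10596, 0.13907, 0.10596, 0.06623, 0.10596, 0.09272, 0.12583, 0.12583, 0.13245 (working shown to 5 dp, full precision carried).
Each pᵢ ln pᵢ term: 0.10596×(-2.24469)=-0.23785, 0.13907×(-1.97276)=-0.27436, 0.10596×(-2.24469)=-0.23785, 0.06623×(-2.71469)=-0.17978, 0.10596×(-2.24469)=-0.23785, 0.09272×(-2.37822)=-0.22050, 0.12583×(-2.07284)=-0.26082, 0.12583×(-2.07284)=-0.26082, 0.13245×(-2.02155)=-0.26775.
Sum = -2.17758, so H' = 2.178.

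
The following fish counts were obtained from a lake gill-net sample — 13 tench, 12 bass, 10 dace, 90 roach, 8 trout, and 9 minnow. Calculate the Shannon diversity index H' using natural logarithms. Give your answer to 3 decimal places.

1.240

Total N = 13+12+10+90+8+9 = 142, so the proportions are 0.09155, 0.08451, 0.07042, 0.6338, 0.05634, 0.06338 (working shown to 5 dp, full precision carried).
Each pᵢ ln pᵢ term: 0.09155×(-2.39088)=-0.21888, 0.08451×(-2.47092)=-0.20881, 0.07042×(-2.65324)=-0.18685, 0.6338×(-0.45602)=-0.28903, 0.05634×(-2.87639)=-0.16205, 0.06338×(-2.75860)=-0.17484.
Sum = -1.24046, so H' = 1.240.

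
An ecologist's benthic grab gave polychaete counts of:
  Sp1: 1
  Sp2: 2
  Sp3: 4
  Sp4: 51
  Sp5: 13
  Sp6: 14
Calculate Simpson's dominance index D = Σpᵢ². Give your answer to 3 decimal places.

Total N = 1+2+4+51+13+14 = 85, so the proportions are 0.01176, 0.02353, 0.04706, 0.6, 0.15294, 0.16471 (working shown to 5 dp, full precision carried).
D = 0.01176² + 0.02353² + 0.04706² + 0.6² + 0.15294² + 0.16471² = 0.00014 + 0.00055 + 0.00221 + 0.36000 + 0.02339 + 0.02713 = 0.41343.
To 3 decimal places, D = 0.413.

0.413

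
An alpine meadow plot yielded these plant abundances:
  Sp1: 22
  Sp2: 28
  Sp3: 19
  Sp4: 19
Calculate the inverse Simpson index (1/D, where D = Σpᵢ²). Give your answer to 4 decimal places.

Total N = 22+28+19+19 = 88, so the proportions are 0.25, 0.31818182, 0.21590909, 0.21590909 (working shown to 8 dp, full precision carried).
D = 0.25² + 0.31818182² + 0.21590909² + 0.21590909² = 0.06250000 + 0.10123967 + 0.04661674 + 0.04661674 = 0.25697314.
So 1/D = 3.891457, i.e. 3.8915 to 4 decimal places.

3.8915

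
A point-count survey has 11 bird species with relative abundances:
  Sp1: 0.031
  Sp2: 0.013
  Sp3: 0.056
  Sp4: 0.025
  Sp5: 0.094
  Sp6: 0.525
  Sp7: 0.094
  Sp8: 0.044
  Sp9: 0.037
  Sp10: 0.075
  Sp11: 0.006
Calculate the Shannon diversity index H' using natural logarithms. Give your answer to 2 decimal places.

Each pᵢ ln pᵢ term (working shown to 5 dp, full precision carried): 0.031×(-3.47377)=-0.10769, 0.013×(-4.34281)=-0.05646, 0.056×(-2.88240)=-0.16141, 0.025×(-3.68888)=-0.09222, 0.094×(-2.36446)=-0.22226, 0.525×(-0.64436)=-0.33829, 0.094×(-2.36446)=-0.22226, 0.044×(-3.12357)=-0.13744, 0.037×(-3.29684)=-0.12198, 0.075×(-2.59027)=-0.19427, 0.006×(-5.11600)=-0.03070.
Sum = -1.68497, so H' = 1.68.

1.68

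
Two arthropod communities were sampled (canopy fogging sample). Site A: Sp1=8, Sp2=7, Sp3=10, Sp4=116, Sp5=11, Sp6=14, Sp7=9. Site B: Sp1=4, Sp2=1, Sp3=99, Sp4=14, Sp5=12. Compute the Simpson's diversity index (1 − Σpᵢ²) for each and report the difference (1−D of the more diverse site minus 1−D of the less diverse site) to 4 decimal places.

0.1417

Site A: N=175, proportions 0.045714, 0.04, 0.057143, 0.662857, 0.062857, 0.08, 0.051429, giving 1−D = 0.540669 (working shown to 6 dp, full precision carried).
Site B: N=130, proportions 0.030769, 0.007692, 0.761538, 0.107692, 0.092308, giving 1−D = 0.398935.
Difference = |0.540669 − 0.398935| = 0.141734, i.e. 0.1417 to 4 decimal places.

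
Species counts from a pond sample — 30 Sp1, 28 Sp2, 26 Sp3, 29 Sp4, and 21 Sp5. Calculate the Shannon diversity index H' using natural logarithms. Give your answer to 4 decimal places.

Total N = 30+28+26+29+21 = 134, so the proportions are 0.223881, 0.208955, 0.19403, 0.216418, 0.156716 (working shown to 6 dp, full precision carried).
Each pᵢ ln pᵢ term: 0.223881×(-1.496642)=-0.335069, 0.208955×(-1.565635)=-0.327148, 0.19403×(-1.639743)=-0.318159, 0.216418×(-1.530544)=-0.331237, 0.156716×(-1.853317)=-0.290445.
Sum = -1.602058, so H' = 1.6021.

1.6021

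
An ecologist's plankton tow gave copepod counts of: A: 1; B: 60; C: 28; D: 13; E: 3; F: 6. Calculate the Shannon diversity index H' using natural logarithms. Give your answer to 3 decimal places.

Total N = 1+60+28+13+3+6 = 111, so the proportions are 0.00901, 0.54054, 0.25225, 0.11712, 0.02703, 0.05405 (working shown to 5 dp, full precision carried).
Each pᵢ ln pᵢ term: 0.00901×(-4.70953)=-0.04243, 0.54054×(-0.61519)=-0.33253, 0.25225×(-1.37733)=-0.34743, 0.11712×(-2.14458)=-0.25117, 0.02703×(-3.61092)=-0.09759, 0.05405×(-2.91777)=-0.15772.
Sum = -1.22887, so H' = 1.229.

1.229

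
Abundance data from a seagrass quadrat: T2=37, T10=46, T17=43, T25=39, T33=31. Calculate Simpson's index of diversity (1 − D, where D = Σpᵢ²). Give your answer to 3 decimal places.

0.797

Total N = 37+46+43+39+31 = 196, so the proportions are 0.18878, 0.23469, 0.21939, 0.19898, 0.15816 (working shown to 5 dp, full precision carried).
D = 0.18878² + 0.23469² + 0.21939² + 0.19898² + 0.15816² = 0.03564 + 0.05508 + 0.04813 + 0.03959 + 0.02502 = 0.20346.
So 1 − D = 0.79654, i.e. 0.797 to 3 decimal places.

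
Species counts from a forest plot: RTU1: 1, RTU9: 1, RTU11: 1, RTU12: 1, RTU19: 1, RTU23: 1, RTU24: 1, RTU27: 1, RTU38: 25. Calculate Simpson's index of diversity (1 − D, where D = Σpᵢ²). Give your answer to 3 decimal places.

Total N = 1+1+1+1+1+1+1+1+25 = 33, so the proportions are 0.0303, 0.0303, 0.0303, 0.0303, 0.0303, 0.0303, 0.0303, 0.0303, 0.75758 (working shown to 5 dp, full precision carried).
D = 0.0303² + 0.0303² + 0.0303² + 0.0303² + 0.0303² + 0.0303² + 0.0303² + 0.0303² + 0.75758² = 0.00092 + 0.00092 + 0.00092 + 0.00092 + 0.00092 + 0.00092 + 0.00092 + 0.00092 + 0.57392 = 0.58127.
So 1 − D = 0.41873, i.e. 0.419 to 3 decimal places.

0.419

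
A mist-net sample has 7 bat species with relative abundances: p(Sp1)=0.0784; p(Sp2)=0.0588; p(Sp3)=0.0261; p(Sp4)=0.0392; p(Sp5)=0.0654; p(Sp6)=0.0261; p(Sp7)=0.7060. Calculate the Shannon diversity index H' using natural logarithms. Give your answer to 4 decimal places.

1.1076

Each pᵢ ln pᵢ term (working shown to 6 dp, full precision carried): 0.0784×(-2.545931)=-0.199601, 0.0588×(-2.833613)=-0.166616, 0.0261×(-3.645820)=-0.095156, 0.0392×(-3.239079)=-0.126972, 0.0654×(-2.727233)=-0.178361, 0.0261×(-3.645820)=-0.095156, 0.706×(-0.348140)=-0.245787.
Sum = -1.107649, so H' = 1.1076.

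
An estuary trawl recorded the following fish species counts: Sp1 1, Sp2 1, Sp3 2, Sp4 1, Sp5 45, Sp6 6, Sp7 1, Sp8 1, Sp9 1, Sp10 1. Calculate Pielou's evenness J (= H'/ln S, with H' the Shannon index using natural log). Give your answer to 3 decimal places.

0.450

Total N = 1+1+2+1+45+6+1+1+1+1 = 60, so the proportions are 0.01667, 0.01667, 0.03333, 0.01667, 0.75, 0.1, 0.01667, 0.01667, 0.01667, 0.01667 (working shown to 5 dp, full precision carried).
H' = −Σ pᵢ ln pᵢ = −((-0.06824) + (-0.06824) + (-0.11337) + (-0.06824) + (-0.21576) + (-0.23026) + (-0.06824) + (-0.06824) + (-0.06824) + (-0.06824)) = 1.03707.
With S = 10 species, ln S = 2.30259, so J = 1.03707/2.30259 = 0.45039, i.e. 0.450 to 3 decimal places.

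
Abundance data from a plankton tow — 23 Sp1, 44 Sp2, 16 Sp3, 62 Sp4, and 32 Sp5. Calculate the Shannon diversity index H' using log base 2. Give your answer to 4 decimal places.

Total N = 23+44+16+62+32 = 177, so the proportions are 0.129944, 0.248588, 0.090395, 0.350282, 0.180791 (working shown to 6 dp, full precision carried).
Each pᵢ log₂ pᵢ term: 0.129944×(-2.944044)=-0.382559, 0.248588×(-2.008174)=-0.499207, 0.090395×(-3.467606)=-0.313456, 0.350282×(-1.513409)=-0.530121, 0.180791×(-2.467606)=-0.446121.
Sum = -2.171464, so H' = 2.1715.

2.1715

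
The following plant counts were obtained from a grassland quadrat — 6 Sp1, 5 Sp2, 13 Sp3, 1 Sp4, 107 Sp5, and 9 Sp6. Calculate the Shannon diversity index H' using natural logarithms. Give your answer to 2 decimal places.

Total N = 6+5+13+1+107+9 = 141, so the proportions are 0.0426, 0.0355, 0.0922, 0.0071, 0.7589, 0.0638 (working shown to 4 dp, full precision carried).
Each pᵢ ln pᵢ term: 0.0426×(-3.1570)=-0.1343, 0.0355×(-3.3393)=-0.1184, 0.0922×(-2.3838)=-0.2198, 0.0071×(-4.9488)=-0.0351, 0.7589×(-0.2759)=-0.2094, 0.0638×(-2.7515)=-0.1756.
Sum = -0.8927, so H' = 0.89.

0.89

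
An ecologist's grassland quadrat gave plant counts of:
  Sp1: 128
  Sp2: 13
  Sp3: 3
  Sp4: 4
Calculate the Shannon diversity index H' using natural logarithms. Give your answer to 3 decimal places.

Total N = 128+13+3+4 = 148, so the proportions are 0.86486, 0.08784, 0.02027, 0.02703 (working shown to 5 dp, full precision carried).
Each pᵢ ln pᵢ term: 0.86486×(-0.14518)=-0.12556, 0.08784×(-2.43226)=-0.21364, 0.02027×(-3.89860)=-0.07903, 0.02703×(-3.61092)=-0.09759.
Sum = -0.51583, so H' = 0.516.

0.516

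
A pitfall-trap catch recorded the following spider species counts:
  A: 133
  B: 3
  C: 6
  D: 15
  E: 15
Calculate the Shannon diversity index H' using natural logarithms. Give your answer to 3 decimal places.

Total N = 133+3+6+15+15 = 172, so the proportions are 0.77326, 0.01744, 0.03488, 0.08721, 0.08721 (working shown to 5 dp, full precision carried).
Each pᵢ ln pᵢ term: 0.77326×(-0.25715)=-0.19884, 0.01744×(-4.04888)=-0.07062, 0.03488×(-3.35574)=-0.11706, 0.08721×(-2.43944)=-0.21274, 0.08721×(-2.43944)=-0.21274.
Sum = -0.81200, so H' = 0.812.

0.812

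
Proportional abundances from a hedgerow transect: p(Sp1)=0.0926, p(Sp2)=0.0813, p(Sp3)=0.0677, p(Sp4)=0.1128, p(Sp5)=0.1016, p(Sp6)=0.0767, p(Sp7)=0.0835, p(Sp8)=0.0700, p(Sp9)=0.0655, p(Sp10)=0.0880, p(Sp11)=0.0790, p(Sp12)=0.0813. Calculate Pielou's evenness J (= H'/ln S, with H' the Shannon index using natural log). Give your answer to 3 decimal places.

H' = −Σ pᵢ ln pᵢ = −((-0.22034) + (-0.20403) + (-0.18229) + (-0.24615) + (-0.23233) + (-0.19695) + (-0.20732) + (-0.18615) + (-0.17853) + (-0.21388) + (-0.20053) + (-0.20403)) = 2.47253 (working shown to 5 dp, full precision carried).
With S = 12 species, ln S = 2.48491, so J = 2.47253/2.48491 = 0.99502, i.e. 0.995 to 3 decimal places.

0.995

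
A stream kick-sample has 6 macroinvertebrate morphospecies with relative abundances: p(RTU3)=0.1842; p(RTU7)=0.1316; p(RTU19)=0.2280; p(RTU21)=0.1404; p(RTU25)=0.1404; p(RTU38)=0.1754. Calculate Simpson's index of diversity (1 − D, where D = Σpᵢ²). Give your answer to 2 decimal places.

D = 0.1842² + 0.1316² + 0.228² + 0.1404² + 0.1404² + 0.1754² = 0.0339 + 0.0173 + 0.0520 + 0.0197 + 0.0197 + 0.0308 = 0.1734 (working shown to 4 dp, full precision carried).
So 1 − D = 0.8266, i.e. 0.83 to 2 decimal places.

0.83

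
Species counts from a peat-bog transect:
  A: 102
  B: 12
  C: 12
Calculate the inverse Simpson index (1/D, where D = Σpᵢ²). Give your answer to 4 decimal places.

1.4848

Total N = 102+12+12 = 126, so the proportions are 0.8095238, 0.0952381, 0.0952381 (working shown to 7 dp, full precision carried).
D = 0.8095238² + 0.0952381² + 0.0952381² = 0.6553288 + 0.0090703 + 0.0090703 = 0.6734694.
So 1/D = 1.484848, i.e. 1.4848 to 4 decimal places.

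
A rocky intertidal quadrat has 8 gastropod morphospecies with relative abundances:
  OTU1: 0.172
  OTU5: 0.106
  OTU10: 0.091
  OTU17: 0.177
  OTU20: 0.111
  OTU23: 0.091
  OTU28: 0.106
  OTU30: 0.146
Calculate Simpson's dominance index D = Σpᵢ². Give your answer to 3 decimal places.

0.134

D = 0.172² + 0.106² + 0.091² + 0.177² + 0.111² + 0.091² + 0.106² + 0.146² = 0.02958 + 0.01124 + 0.00828 + 0.03133 + 0.01232 + 0.00828 + 0.01124 + 0.02132 = 0.13358 (working shown to 5 dp, full precision carried).
To 3 decimal places, D = 0.134.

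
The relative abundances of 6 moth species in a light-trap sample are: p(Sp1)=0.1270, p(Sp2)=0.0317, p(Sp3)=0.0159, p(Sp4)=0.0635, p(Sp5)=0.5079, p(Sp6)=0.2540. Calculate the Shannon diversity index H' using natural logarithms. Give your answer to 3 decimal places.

Each pᵢ ln pᵢ term (working shown to 5 dp, full precision carried): 0.127×(-2.06357)=-0.26207, 0.0317×(-3.45144)=-0.10941, 0.0159×(-4.14144)=-0.06585, 0.0635×(-2.75672)=-0.17505, 0.5079×(-0.67747)=-0.34409, 0.254×(-1.37042)=-0.34809.
Sum = -1.30456, so H' = 1.305.

1.305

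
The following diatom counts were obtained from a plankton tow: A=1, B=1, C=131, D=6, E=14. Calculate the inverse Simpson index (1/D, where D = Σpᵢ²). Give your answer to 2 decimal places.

1.35

Total N = 1+1+131+6+14 = 153, so the proportions are 0.00654, 0.00654, 0.85621, 0.03922, 0.0915 (working shown to 5 dp, full precision carried).
D = 0.00654² + 0.00654² + 0.85621² + 0.03922² + 0.0915² = 0.00004 + 0.00004 + 0.73309 + 0.00154 + 0.00837 = 0.74309.
So 1/D = 1.3457, i.e. 1.35 to 2 decimal places.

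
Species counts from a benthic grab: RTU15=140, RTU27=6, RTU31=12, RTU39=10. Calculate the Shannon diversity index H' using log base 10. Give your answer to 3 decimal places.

0.272

Total N = 140+6+12+10 = 168, so the proportions are 0.83333, 0.03571, 0.07143, 0.05952 (working shown to 5 dp, full precision carried).
Each pᵢ log₁₀ pᵢ term: 0.83333×(-0.07918)=-0.06598, 0.03571×(-1.44716)=-0.05168, 0.07143×(-1.14613)=-0.08187, 0.05952×(-1.22531)=-0.07294.
Sum = -0.27247, so H' = 0.272.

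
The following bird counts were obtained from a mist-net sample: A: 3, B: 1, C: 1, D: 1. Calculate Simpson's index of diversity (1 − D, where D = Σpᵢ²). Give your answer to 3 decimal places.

Total N = 3+1+1+1 = 6, so the proportions are 0.5, 0.16667, 0.16667, 0.16667 (working shown to 5 dp, full precision carried).
D = 0.5² + 0.16667² + 0.16667² + 0.16667² = 0.25000 + 0.02778 + 0.02778 + 0.02778 = 0.33333.
So 1 − D = 0.66667, i.e. 0.667 to 3 decimal places.

0.667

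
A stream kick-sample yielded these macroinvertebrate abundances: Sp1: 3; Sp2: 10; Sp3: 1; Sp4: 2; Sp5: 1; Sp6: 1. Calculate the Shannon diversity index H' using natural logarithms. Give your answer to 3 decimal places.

Total N = 3+10+1+2+1+1 = 18, so the proportions are 0.16667, 0.55556, 0.05556, 0.11111, 0.05556, 0.05556 (working shown to 5 dp, full precision carried).
Each pᵢ ln pᵢ term: 0.16667×(-1.79176)=-0.29863, 0.55556×(-0.58779)=-0.32655, 0.05556×(-2.89037)=-0.16058, 0.11111×(-2.19722)=-0.24414, 0.05556×(-2.89037)=-0.16058, 0.05556×(-2.89037)=-0.16058.
Sum = -1.35104, so H' = 1.351.

1.351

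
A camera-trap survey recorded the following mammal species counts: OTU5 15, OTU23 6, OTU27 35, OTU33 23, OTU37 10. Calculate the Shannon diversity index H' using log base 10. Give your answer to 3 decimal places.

Total N = 15+6+35+23+10 = 89, so the proportions are 0.16854, 0.06742, 0.39326, 0.25843, 0.11236 (working shown to 5 dp, full precision carried).
Each pᵢ log₁₀ pᵢ term: 0.16854×(-0.77330)=-0.13033, 0.06742×(-1.17124)=-0.07896, 0.39326×(-0.40532)=-0.15940, 0.25843×(-0.58766)=-0.15187, 0.11236×(-0.94939)=-0.10667.
Sum = -0.62723, so H' = 0.627.

0.627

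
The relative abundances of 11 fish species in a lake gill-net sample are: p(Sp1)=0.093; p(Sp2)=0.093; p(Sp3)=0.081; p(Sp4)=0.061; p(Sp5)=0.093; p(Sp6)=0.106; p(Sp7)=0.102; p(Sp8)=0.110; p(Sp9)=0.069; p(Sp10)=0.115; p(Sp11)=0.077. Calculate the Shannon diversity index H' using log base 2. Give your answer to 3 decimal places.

3.435

Each pᵢ log₂ pᵢ term (working shown to 5 dp, full precision carried): 0.093×(-3.42663)=-0.31868, 0.093×(-3.42663)=-0.31868, 0.081×(-3.62593)=-0.29370, 0.061×(-4.03505)=-0.24614, 0.093×(-3.42663)=-0.31868, 0.106×(-3.23786)=-0.34321, 0.102×(-3.29336)=-0.33592, 0.11×(-3.18442)=-0.35029, 0.069×(-3.85726)=-0.26615, 0.115×(-3.12029)=-0.35883, 0.077×(-3.69900)=-0.28482.
Sum = -3.43510, so H' = 3.435.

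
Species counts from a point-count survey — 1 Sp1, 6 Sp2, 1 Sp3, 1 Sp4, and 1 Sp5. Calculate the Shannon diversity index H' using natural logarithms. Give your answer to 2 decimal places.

Total N = 1+6+1+1+1 = 10, so the proportions are 0.1, 0.6, 0.1, 0.1, 0.1 (working shown to 4 dp, full precision carried).
Each pᵢ ln pᵢ term: 0.1×(-2.3026)=-0.2303, 0.6×(-0.5108)=-0.3065, 0.1×(-2.3026)=-0.2303, 0.1×(-2.3026)=-0.2303, 0.1×(-2.3026)=-0.2303.
Sum = -1.2275, so H' = 1.23.

1.23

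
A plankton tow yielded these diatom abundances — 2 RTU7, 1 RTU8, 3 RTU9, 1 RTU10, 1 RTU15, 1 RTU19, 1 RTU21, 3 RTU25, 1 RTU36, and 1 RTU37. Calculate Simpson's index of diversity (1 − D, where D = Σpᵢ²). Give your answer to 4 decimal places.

0.8711

Total N = 2+1+3+1+1+1+1+3+1+1 = 15, so the proportions are 0.133333, 0.066667, 0.2, 0.066667, 0.066667, 0.066667, 0.066667, 0.2, 0.066667, 0.066667 (working shown to 6 dp, full precision carried).
D = 0.133333² + 0.066667² + 0.2² + 0.066667² + 0.066667² + 0.066667² + 0.066667² + 0.2² + 0.066667² + 0.066667² = 0.017778 + 0.004444 + 0.040000 + 0.004444 + 0.004444 + 0.004444 + 0.004444 + 0.040000 + 0.004444 + 0.004444 = 0.128889.
So 1 − D = 0.871111, i.e. 0.8711 to 4 decimal places.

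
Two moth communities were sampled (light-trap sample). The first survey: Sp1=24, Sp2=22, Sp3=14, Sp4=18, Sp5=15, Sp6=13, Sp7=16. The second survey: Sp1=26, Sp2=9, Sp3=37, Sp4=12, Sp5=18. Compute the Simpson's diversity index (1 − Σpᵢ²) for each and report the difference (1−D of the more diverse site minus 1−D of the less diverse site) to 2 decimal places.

0.10

The first survey: N=122, proportions 0.1967, 0.1803, 0.1148, 0.1475, 0.123, 0.1066, 0.1311, giving 1−D = 0.8502 (working shown to 4 dp, full precision carried).
The second survey: N=102, proportions 0.2549, 0.0882, 0.3627, 0.1176, 0.1765, giving 1−D = 0.7507.
Difference = |0.8502 − 0.7507| = 0.0995, i.e. 0.10 to 2 decimal places.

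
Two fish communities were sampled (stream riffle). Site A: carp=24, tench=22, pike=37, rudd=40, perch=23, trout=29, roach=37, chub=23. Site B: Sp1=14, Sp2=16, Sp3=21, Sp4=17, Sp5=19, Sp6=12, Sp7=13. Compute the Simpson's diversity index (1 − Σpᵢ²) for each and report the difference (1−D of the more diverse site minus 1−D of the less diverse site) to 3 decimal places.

Site A: N=235, proportions 0.10213, 0.09362, 0.15745, 0.17021, 0.09787, 0.1234, 0.15745, 0.09787, giving 1−D = 0.86787 (working shown to 5 dp, full precision carried).
Site B: N=112, proportions 0.125, 0.14286, 0.1875, 0.15179, 0.16964, 0.10714, 0.11607, giving 1−D = 0.85204.
Difference = |0.86787 − 0.85204| = 0.01583, i.e. 0.016 to 3 decimal places.

0.016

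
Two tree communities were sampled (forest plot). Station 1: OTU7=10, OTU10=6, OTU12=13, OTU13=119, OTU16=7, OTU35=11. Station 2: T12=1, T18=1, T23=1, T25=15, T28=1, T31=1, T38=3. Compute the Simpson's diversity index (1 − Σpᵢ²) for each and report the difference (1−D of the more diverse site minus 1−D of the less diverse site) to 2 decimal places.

0.08

Station 1: N=166, proportions 0.0602, 0.0361, 0.0783, 0.7169, 0.0422, 0.0663, giving 1−D = 0.4689 (working shown to 4 dp, full precision carried).
Station 2: N=23, proportions 0.0435, 0.0435, 0.0435, 0.6522, 0.0435, 0.0435, 0.1304, giving 1−D = 0.5482.
Difference = |0.4689 − 0.5482| = 0.0793, i.e. 0.08 to 2 decimal places.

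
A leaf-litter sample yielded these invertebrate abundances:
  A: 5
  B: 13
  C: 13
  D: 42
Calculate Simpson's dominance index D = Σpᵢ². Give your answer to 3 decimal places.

Total N = 5+13+13+42 = 73, so the proportions are 0.06849, 0.17808, 0.17808, 0.57534 (working shown to 5 dp, full precision carried).
D = 0.06849² + 0.17808² + 0.17808² + 0.57534² = 0.00469 + 0.03171 + 0.03171 + 0.33102 = 0.39914.
To 3 decimal places, D = 0.399.

0.399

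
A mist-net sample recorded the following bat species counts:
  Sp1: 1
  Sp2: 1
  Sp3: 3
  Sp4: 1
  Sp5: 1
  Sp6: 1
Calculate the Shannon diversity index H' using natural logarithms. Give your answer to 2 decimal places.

1.67

Total N = 1+1+3+1+1+1 = 8, so the proportions are 0.125, 0.125, 0.375, 0.125, 0.125, 0.125 (working shown to 4 dp, full precision carried).
Each pᵢ ln pᵢ term: 0.125×(-2.0794)=-0.2599, 0.125×(-2.0794)=-0.2599, 0.375×(-0.9808)=-0.3678, 0.125×(-2.0794)=-0.2599, 0.125×(-2.0794)=-0.2599, 0.125×(-2.0794)=-0.2599.
Sum = -1.6675, so H' = 1.67.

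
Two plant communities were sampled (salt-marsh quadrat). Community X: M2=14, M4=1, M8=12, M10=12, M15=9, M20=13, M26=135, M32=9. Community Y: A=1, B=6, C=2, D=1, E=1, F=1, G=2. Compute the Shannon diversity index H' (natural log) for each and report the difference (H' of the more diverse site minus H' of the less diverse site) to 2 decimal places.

Community X: N=205, proportions 0.0683, 0.0049, 0.0585, 0.0585, 0.0439, 0.0634, 0.6585, 0.0439, giving H' = 1.2660 (working shown to 4 dp, full precision carried).
Community Y: N=14, proportions 0.0714, 0.4286, 0.1429, 0.0714, 0.0714, 0.0714, 0.1429, giving H' = 1.6731.
Difference = |1.2660 − 1.6731| = 0.4071, i.e. 0.41 to 2 decimal places.

0.41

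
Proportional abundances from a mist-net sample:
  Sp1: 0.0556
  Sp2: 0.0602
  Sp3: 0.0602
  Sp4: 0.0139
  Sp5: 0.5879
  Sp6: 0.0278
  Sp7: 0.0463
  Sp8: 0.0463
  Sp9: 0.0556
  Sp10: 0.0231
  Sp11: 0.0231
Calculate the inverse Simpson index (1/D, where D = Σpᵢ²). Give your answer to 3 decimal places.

2.737

D = 0.0556² + 0.0602² + 0.0602² + 0.0139² + 0.5879² + 0.0278² + 0.0463² + 0.0463² + 0.0556² + 0.0231² + 0.0231² = 0.003091 + 0.003624 + 0.003624 + 0.000193 + 0.345626 + 0.000773 + 0.002144 + 0.002144 + 0.003091 + 0.000534 + 0.000534 = 0.365378 (working shown to 6 dp, full precision carried).
So 1/D = 2.73689, i.e. 2.737 to 3 decimal places.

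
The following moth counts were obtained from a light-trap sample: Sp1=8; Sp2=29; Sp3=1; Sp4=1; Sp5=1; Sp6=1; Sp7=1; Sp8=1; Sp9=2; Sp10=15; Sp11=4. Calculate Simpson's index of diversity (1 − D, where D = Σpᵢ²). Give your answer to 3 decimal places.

Total N = 8+29+1+1+1+1+1+1+2+15+4 = 64, so the proportions are 0.125, 0.45312, 0.01562, 0.01562, 0.01562, 0.01562, 0.01562, 0.01562, 0.03125, 0.23438, 0.0625 (working shown to 5 dp, full precision carried).
D = 0.125² + 0.45312² + 0.01562² + 0.01562² + 0.01562² + 0.01562² + 0.01562² + 0.01562² + 0.03125² + 0.23438² + 0.0625² = 0.01562 + 0.20532 + 0.00024 + 0.00024 + 0.00024 + 0.00024 + 0.00024 + 0.00024 + 0.00098 + 0.05493 + 0.00391 = 0.28223.
So 1 − D = 0.71777, i.e. 0.718 to 3 decimal places.

0.718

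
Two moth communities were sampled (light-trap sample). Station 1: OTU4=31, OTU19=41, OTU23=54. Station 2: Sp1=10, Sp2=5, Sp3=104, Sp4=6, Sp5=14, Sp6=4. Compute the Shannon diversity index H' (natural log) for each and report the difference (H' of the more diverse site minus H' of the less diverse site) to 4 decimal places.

Station 1: N=126, proportions 0.246032, 0.325397, 0.428571, giving H' = 1.073463 (working shown to 6 dp, full precision carried).
Station 2: N=143, proportions 0.06993, 0.034965, 0.727273, 0.041958, 0.097902, 0.027972, giving H' = 0.995486.
Difference = |1.073463 − 0.995486| = 0.077977, i.e. 0.0780 to 4 decimal places.

0.0780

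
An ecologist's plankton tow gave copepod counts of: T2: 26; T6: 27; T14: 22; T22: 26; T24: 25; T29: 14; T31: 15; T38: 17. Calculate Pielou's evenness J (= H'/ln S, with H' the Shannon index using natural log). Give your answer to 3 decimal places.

Total N = 26+27+22+26+25+14+15+17 = 172, so the proportions are 0.15116, 0.15698, 0.12791, 0.15116, 0.14535, 0.0814, 0.08721, 0.09884 (working shown to 5 dp, full precision carried).
H' = −Σ pᵢ ln pᵢ = −((-0.28561) + (-0.29067) + (-0.26303) + (-0.28561) + (-0.28032) + (-0.20418) + (-0.21274) + (-0.22874)) = 2.05089.
With S = 8 species, ln S = 2.07944, so J = 2.05089/2.07944 = 0.98627, i.e. 0.986 to 3 decimal places.

0.986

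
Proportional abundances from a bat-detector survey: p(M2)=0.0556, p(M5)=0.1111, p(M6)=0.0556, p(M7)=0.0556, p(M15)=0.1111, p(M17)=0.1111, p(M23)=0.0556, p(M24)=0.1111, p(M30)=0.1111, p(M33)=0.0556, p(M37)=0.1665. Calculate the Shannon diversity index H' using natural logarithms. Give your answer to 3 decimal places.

2.322

Each pᵢ ln pᵢ term (working shown to 5 dp, full precision carried): 0.0556×(-2.88957)=-0.16066, 0.1111×(-2.19732)=-0.24412, 0.0556×(-2.88957)=-0.16066, 0.0556×(-2.88957)=-0.16066, 0.1111×(-2.19732)=-0.24412, 0.1111×(-2.19732)=-0.24412, 0.0556×(-2.88957)=-0.16066, 0.1111×(-2.19732)=-0.24412, 0.1111×(-2.19732)=-0.24412, 0.0556×(-2.88957)=-0.16066, 0.1665×(-1.79276)=-0.29849.
Sum = -2.32241, so H' = 2.322.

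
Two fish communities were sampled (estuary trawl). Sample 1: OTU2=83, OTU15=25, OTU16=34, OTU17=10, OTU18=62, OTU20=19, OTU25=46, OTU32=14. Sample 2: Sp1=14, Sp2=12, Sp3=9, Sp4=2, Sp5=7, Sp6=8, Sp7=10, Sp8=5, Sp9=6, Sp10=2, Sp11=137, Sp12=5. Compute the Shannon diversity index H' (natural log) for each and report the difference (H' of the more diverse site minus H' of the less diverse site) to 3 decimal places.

0.382

Sample 1: N=293, proportions 0.28328, 0.08532, 0.11604, 0.03413, 0.2116, 0.06485, 0.157, 0.04778, giving H' = 1.87455 (working shown to 5 dp, full precision carried).
Sample 2: N=217, proportions 0.06452, 0.0553, 0.04147, 0.00922, 0.03226, 0.03687, 0.04608, 0.02304, 0.02765, 0.00922, 0.63134, 0.02304, giving H' = 1.49290.
Difference = |1.87455 − 1.49290| = 0.38165, i.e. 0.382 to 3 decimal places.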